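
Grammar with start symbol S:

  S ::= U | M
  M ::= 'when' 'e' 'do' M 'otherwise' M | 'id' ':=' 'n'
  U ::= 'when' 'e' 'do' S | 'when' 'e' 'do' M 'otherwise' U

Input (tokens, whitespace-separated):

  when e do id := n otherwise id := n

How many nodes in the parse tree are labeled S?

1

[S [M when e do [M id := n] otherwise [M id := n]]]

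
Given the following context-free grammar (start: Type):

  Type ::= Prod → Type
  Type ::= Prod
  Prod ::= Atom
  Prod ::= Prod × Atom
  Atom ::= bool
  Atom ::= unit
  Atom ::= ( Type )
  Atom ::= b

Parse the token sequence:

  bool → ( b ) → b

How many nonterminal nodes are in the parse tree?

[Type [Prod [Atom bool]] → [Type [Prod [Atom ( [Type [Prod [Atom b]]] )]] → [Type [Prod [Atom b]]]]]

12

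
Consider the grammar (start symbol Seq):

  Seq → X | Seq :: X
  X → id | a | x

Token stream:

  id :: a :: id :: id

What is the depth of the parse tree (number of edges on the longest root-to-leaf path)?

[Seq [Seq [Seq [Seq [X id]] :: [X a]] :: [X id]] :: [X id]]

5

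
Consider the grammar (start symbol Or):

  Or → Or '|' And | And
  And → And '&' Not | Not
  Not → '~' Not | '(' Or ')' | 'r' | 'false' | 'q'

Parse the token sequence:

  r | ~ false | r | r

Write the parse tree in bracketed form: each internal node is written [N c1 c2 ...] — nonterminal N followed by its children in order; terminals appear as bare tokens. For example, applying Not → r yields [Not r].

[Or [Or [Or [Or [And [Not r]]] | [And [Not ~ [Not false]]]] | [And [Not r]]] | [And [Not r]]]

Or
Or | And
Or | And | And
Or | And | And | And
And | And | And | And
Not | And | And | And
r | And | And | And
r | Not | And | And
r | ~ Not | And | And
r | ~ false | And | And
r | ~ false | Not | And
r | ~ false | r | And
r | ~ false | r | Not
r | ~ false | r | r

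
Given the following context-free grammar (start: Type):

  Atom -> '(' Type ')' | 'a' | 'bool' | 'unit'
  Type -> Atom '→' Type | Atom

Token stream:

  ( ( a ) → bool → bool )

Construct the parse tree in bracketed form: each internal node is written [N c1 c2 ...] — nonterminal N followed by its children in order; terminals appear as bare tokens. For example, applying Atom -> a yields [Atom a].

[Type [Atom ( [Type [Atom ( [Type [Atom a]] )] → [Type [Atom bool] → [Type [Atom bool]]]] )]]

Type
Atom
( Type )
( Atom → Type )
( ( Type ) → Type )
( ( Atom ) → Type )
( ( a ) → Type )
( ( a ) → Atom → Type )
( ( a ) → bool → Type )
( ( a ) → bool → Atom )
( ( a ) → bool → bool )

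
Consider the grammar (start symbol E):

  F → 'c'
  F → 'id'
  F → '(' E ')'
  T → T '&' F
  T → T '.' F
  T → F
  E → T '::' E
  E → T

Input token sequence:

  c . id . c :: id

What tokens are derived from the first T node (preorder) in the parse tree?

c . id . c

[E [T [T [T [F c]] . [F id]] . [F c]] :: [E [T [F id]]]]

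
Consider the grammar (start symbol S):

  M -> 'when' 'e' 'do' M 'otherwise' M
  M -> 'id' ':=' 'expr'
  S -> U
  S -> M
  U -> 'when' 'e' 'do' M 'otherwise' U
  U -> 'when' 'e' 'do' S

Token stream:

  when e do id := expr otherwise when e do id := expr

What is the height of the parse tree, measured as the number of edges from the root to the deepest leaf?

[S [U when e do [M id := expr] otherwise [U when e do [S [M id := expr]]]]]

5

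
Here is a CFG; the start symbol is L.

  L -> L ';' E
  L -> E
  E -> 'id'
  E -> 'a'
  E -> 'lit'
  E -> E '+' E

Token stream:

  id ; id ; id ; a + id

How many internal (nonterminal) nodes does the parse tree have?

[L [L [L [L [E id]] ; [E id]] ; [E id]] ; [E [E a] + [E id]]]

10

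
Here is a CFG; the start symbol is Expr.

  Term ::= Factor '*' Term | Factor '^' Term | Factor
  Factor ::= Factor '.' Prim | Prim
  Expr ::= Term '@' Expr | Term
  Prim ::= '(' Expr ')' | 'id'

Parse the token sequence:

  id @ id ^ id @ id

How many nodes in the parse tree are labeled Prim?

[Expr [Term [Factor [Prim id]]] @ [Expr [Term [Factor [Prim id]] ^ [Term [Factor [Prim id]]]] @ [Expr [Term [Factor [Prim id]]]]]]

4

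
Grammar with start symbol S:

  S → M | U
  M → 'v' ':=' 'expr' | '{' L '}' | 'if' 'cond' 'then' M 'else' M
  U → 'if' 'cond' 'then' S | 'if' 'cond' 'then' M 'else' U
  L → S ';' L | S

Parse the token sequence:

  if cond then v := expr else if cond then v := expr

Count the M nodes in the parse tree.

2

[S [U if cond then [M v := expr] else [U if cond then [S [M v := expr]]]]]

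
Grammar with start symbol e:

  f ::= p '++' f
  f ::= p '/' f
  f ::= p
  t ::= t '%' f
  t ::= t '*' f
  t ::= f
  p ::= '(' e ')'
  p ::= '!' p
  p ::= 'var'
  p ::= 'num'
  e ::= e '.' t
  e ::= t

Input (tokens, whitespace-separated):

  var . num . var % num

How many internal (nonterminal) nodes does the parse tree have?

[e [e [e [t [f [p var]]]] . [t [f [p num]]]] . [t [t [f [p var]]] % [f [p num]]]]

15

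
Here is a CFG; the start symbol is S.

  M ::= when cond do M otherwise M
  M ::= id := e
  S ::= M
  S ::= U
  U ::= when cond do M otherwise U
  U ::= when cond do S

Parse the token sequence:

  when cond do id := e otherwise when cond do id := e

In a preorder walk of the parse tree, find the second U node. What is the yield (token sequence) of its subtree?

[S [U when cond do [M id := e] otherwise [U when cond do [S [M id := e]]]]]

when cond do id := e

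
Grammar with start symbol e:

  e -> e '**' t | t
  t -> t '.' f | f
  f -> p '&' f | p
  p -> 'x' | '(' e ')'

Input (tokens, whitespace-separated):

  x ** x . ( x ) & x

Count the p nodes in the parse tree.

5

[e [e [t [f [p x]]]] ** [t [t [f [p x]]] . [f [p ( [e [t [f [p x]]]] )] & [f [p x]]]]]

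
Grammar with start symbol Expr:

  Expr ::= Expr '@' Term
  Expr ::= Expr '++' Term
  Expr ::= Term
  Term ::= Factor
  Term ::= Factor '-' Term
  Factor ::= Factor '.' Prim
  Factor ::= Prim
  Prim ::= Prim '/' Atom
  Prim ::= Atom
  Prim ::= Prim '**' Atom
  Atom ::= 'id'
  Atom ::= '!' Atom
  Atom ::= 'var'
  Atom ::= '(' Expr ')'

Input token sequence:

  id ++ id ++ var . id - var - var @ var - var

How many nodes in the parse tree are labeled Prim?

8

[Expr [Expr [Expr [Expr [Term [Factor [Prim [Atom id]]]]] ++ [Term [Factor [Prim [Atom id]]]]] ++ [Term [Factor [Factor [Prim [Atom var]]] . [Prim [Atom id]]] - [Term [Factor [Prim [Atom var]]] - [Term [Factor [Prim [Atom var]]]]]]] @ [Term [Factor [Prim [Atom var]]] - [Term [Factor [Prim [Atom var]]]]]]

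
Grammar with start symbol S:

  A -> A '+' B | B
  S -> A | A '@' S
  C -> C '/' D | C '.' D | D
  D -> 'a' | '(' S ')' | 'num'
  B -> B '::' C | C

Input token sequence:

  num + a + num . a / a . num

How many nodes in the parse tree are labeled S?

1

[S [A [A [A [B [C [D num]]]] + [B [C [D a]]]] + [B [C [C [C [C [D num]] . [D a]] / [D a]] . [D num]]]]]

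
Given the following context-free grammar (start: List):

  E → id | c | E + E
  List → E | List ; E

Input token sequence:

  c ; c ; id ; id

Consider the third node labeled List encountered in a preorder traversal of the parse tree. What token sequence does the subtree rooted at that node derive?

[List [List [List [List [E c]] ; [E c]] ; [E id]] ; [E id]]

c ; c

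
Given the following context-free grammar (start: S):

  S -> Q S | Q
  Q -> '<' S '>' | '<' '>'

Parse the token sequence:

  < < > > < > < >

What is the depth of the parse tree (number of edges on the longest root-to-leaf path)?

4

[S [Q < [S [Q < >]] >] [S [Q < >] [S [Q < >]]]]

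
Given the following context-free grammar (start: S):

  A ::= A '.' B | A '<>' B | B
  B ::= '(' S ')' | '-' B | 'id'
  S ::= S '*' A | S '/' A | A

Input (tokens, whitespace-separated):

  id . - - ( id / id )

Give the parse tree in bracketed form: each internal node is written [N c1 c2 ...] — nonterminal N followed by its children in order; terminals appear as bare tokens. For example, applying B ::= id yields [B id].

S
A
A . B
B . B
id . B
id . - B
id . - - B
id . - - ( S )
id . - - ( S / A )
id . - - ( A / A )
id . - - ( B / A )
id . - - ( id / A )
id . - - ( id / B )
id . - - ( id / id )

[S [A [A [B id]] . [B - [B - [B ( [S [S [A [B id]]] / [A [B id]]] )]]]]]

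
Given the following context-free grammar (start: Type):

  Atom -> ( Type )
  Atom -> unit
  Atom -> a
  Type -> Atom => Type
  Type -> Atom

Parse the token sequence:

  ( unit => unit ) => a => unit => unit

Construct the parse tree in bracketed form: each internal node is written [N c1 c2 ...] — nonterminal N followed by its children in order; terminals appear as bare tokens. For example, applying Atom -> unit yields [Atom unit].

[Type [Atom ( [Type [Atom unit] => [Type [Atom unit]]] )] => [Type [Atom a] => [Type [Atom unit] => [Type [Atom unit]]]]]

Type
Atom => Type
( Type ) => Type
( Atom => Type ) => Type
( unit => Type ) => Type
( unit => Atom ) => Type
( unit => unit ) => Type
( unit => unit ) => Atom => Type
( unit => unit ) => a => Type
( unit => unit ) => a => Atom => Type
( unit => unit ) => a => unit => Type
( unit => unit ) => a => unit => Atom
( unit => unit ) => a => unit => unit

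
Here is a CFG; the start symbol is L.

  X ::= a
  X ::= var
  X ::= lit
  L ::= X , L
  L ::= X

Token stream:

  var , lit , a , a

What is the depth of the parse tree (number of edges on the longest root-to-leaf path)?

5

[L [X var] , [L [X lit] , [L [X a] , [L [X a]]]]]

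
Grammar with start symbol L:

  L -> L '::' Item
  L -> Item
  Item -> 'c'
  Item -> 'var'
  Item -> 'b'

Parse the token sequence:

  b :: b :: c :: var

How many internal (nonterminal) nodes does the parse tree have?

8

[L [L [L [L [Item b]] :: [Item b]] :: [Item c]] :: [Item var]]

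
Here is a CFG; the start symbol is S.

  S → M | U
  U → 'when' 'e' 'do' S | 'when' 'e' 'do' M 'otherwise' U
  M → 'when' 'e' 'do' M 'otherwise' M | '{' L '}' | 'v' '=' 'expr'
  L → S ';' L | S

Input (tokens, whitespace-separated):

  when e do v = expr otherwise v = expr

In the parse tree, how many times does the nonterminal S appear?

1

[S [M when e do [M v = expr] otherwise [M v = expr]]]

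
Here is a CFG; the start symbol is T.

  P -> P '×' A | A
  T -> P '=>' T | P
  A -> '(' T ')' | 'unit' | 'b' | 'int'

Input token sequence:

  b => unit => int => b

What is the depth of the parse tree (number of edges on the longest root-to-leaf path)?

6

[T [P [A b]] => [T [P [A unit]] => [T [P [A int]] => [T [P [A b]]]]]]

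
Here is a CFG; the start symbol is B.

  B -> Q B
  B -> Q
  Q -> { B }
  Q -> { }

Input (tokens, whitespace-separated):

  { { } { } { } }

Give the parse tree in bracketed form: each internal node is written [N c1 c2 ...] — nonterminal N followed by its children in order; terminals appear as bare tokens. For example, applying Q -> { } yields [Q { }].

[B [Q { [B [Q { }] [B [Q { }] [B [Q { }]]]] }]]

B
Q
{ B }
{ Q B }
{ { } B }
{ { } Q B }
{ { } { } B }
{ { } { } Q }
{ { } { } { } }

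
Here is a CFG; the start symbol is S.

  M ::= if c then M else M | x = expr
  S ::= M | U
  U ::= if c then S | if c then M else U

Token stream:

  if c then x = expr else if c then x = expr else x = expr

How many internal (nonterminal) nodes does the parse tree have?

[S [M if c then [M x = expr] else [M if c then [M x = expr] else [M x = expr]]]]

6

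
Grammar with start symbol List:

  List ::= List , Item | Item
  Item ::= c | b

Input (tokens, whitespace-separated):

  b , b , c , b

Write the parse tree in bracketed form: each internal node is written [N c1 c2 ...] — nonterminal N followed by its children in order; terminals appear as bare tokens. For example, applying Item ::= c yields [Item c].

[List [List [List [List [Item b]] , [Item b]] , [Item c]] , [Item b]]

List
List , Item
List , Item , Item
List , Item , Item , Item
Item , Item , Item , Item
b , Item , Item , Item
b , b , Item , Item
b , b , c , Item
b , b , c , b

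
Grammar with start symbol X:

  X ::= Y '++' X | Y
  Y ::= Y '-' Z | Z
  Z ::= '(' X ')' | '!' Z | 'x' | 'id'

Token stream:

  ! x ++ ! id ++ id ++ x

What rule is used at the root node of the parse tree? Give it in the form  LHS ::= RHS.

[X [Y [Z ! [Z x]]] ++ [X [Y [Z ! [Z id]]] ++ [X [Y [Z id]] ++ [X [Y [Z x]]]]]]

X ::= Y '++' X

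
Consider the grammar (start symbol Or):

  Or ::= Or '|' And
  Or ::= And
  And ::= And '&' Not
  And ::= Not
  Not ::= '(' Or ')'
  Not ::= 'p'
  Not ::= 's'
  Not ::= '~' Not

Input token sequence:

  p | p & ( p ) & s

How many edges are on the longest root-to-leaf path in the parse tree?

[Or [Or [And [Not p]]] | [And [And [And [Not p]] & [Not ( [Or [And [Not p]]] )]] & [Not s]]]

7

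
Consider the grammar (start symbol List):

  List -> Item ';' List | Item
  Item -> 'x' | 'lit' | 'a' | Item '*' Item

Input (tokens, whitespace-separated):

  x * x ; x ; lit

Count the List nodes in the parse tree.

3

[List [Item [Item x] * [Item x]] ; [List [Item x] ; [List [Item lit]]]]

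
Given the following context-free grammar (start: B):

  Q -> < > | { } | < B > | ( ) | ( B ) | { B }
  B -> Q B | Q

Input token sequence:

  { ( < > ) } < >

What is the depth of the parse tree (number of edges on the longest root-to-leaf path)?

6

[B [Q { [B [Q ( [B [Q < >]] )]] }] [B [Q < >]]]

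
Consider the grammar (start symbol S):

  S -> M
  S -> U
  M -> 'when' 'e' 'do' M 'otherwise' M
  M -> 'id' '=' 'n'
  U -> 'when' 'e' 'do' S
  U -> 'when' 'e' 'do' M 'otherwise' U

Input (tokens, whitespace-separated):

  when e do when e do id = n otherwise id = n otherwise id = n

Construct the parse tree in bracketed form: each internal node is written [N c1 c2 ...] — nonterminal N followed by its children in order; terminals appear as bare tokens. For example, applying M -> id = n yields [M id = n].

S
M
when e do M otherwise M
when e do when e do M otherwise M otherwise M
when e do when e do id = n otherwise M otherwise M
when e do when e do id = n otherwise id = n otherwise M
when e do when e do id = n otherwise id = n otherwise id = n

[S [M when e do [M when e do [M id = n] otherwise [M id = n]] otherwise [M id = n]]]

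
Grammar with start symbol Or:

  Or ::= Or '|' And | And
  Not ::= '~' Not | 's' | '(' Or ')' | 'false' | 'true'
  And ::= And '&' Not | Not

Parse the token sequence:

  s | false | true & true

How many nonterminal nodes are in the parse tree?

[Or [Or [Or [And [Not s]]] | [And [Not false]]] | [And [And [Not true]] & [Not true]]]

11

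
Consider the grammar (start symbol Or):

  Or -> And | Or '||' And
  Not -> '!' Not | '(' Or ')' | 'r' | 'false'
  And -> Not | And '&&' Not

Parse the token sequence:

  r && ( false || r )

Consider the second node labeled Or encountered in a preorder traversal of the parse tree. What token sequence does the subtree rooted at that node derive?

false || r

[Or [And [And [Not r]] && [Not ( [Or [Or [And [Not false]]] || [And [Not r]]] )]]]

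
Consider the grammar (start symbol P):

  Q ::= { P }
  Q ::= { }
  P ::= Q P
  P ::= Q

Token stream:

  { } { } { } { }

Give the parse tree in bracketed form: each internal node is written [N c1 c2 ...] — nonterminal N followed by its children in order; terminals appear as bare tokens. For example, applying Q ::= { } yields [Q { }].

P
Q P
{ } P
{ } Q P
{ } { } P
{ } { } Q P
{ } { } { } P
{ } { } { } Q
{ } { } { } { }

[P [Q { }] [P [Q { }] [P [Q { }] [P [Q { }]]]]]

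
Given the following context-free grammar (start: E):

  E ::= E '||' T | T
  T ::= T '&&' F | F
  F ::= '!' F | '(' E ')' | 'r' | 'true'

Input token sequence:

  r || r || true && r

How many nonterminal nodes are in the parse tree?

11

[E [E [E [T [F r]]] || [T [F r]]] || [T [T [F true]] && [F r]]]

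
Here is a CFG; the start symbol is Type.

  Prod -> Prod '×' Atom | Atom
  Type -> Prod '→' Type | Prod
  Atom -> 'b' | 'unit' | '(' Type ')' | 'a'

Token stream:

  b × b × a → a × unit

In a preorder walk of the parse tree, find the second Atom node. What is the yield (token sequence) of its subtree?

b

[Type [Prod [Prod [Prod [Atom b]] × [Atom b]] × [Atom a]] → [Type [Prod [Prod [Atom a]] × [Atom unit]]]]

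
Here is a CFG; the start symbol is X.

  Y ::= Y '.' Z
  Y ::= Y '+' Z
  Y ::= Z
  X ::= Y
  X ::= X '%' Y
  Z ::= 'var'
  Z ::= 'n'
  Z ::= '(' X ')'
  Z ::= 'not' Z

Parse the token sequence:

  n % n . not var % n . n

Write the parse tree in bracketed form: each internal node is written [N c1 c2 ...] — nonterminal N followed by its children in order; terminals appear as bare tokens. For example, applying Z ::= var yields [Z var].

[X [X [X [Y [Z n]]] % [Y [Y [Z n]] . [Z not [Z var]]]] % [Y [Y [Z n]] . [Z n]]]

X
X % Y
X % Y % Y
Y % Y % Y
Z % Y % Y
n % Y % Y
n % Y . Z % Y
n % Z . Z % Y
n % n . Z % Y
n % n . not Z % Y
n % n . not var % Y
n % n . not var % Y . Z
n % n . not var % Z . Z
n % n . not var % n . Z
n % n . not var % n . n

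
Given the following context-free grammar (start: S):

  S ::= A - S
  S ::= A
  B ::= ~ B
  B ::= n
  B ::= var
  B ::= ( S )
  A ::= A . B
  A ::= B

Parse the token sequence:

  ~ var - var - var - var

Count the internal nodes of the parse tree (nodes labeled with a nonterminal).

[S [A [B ~ [B var]]] - [S [A [B var]] - [S [A [B var]] - [S [A [B var]]]]]]

13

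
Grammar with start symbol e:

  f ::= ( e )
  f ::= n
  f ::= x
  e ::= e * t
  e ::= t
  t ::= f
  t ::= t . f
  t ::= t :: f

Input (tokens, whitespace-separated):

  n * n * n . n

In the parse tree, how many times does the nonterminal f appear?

[e [e [e [t [f n]]] * [t [f n]]] * [t [t [f n]] . [f n]]]

4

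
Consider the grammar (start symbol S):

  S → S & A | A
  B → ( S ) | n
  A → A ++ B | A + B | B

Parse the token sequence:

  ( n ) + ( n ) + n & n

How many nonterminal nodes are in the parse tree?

[S [S [A [A [A [B ( [S [A [B n]]] )]] + [B ( [S [A [B n]]] )]] + [B n]]] & [A [B n]]]

16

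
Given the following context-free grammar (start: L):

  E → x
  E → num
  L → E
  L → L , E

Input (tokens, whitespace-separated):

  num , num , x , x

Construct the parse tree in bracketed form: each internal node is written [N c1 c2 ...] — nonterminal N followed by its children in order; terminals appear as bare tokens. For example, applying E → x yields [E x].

L
L , E
L , E , E
L , E , E , E
E , E , E , E
num , E , E , E
num , num , E , E
num , num , x , E
num , num , x , x

[L [L [L [L [E num]] , [E num]] , [E x]] , [E x]]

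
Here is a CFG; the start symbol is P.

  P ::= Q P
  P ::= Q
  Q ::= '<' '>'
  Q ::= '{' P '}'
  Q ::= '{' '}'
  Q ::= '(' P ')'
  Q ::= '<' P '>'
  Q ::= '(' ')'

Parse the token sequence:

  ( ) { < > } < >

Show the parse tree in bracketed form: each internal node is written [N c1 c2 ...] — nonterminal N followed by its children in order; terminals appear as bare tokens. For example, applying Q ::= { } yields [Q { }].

[P [Q ( )] [P [Q { [P [Q < >]] }] [P [Q < >]]]]

P
Q P
( ) P
( ) Q P
( ) { P } P
( ) { Q } P
( ) { < > } P
( ) { < > } Q
( ) { < > } < >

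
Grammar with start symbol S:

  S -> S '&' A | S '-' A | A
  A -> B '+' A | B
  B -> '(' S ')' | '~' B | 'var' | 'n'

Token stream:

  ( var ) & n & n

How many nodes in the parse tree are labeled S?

[S [S [S [A [B ( [S [A [B var]]] )]]] & [A [B n]]] & [A [B n]]]

4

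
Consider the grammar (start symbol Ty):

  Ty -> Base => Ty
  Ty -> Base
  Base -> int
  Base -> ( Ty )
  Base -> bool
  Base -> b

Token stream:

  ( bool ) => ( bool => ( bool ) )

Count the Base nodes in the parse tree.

6

[Ty [Base ( [Ty [Base bool]] )] => [Ty [Base ( [Ty [Base bool] => [Ty [Base ( [Ty [Base bool]] )]]] )]]]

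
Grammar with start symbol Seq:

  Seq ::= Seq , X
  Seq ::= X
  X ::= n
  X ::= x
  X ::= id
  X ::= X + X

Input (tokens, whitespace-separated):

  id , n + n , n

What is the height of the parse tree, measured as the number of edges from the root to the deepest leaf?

4

[Seq [Seq [Seq [X id]] , [X [X n] + [X n]]] , [X n]]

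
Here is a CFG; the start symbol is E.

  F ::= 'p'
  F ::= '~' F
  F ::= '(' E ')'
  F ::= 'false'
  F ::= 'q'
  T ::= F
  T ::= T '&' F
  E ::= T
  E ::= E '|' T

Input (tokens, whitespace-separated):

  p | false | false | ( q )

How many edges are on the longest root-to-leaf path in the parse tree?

[E [E [E [E [T [F p]]] | [T [F false]]] | [T [F false]]] | [T [F ( [E [T [F q]]] )]]]

6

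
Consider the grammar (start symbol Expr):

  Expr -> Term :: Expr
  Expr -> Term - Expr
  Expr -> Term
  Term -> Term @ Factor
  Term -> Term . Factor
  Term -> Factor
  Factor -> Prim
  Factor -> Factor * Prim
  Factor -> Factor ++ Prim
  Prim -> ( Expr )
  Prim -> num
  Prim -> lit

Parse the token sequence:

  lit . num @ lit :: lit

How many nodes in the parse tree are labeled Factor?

4

[Expr [Term [Term [Term [Factor [Prim lit]]] . [Factor [Prim num]]] @ [Factor [Prim lit]]] :: [Expr [Term [Factor [Prim lit]]]]]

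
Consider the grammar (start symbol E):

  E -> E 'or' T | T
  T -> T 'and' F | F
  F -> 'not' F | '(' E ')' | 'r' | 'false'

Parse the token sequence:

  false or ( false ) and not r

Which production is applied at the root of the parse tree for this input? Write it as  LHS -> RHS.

E -> E 'or' T

[E [E [T [F false]]] or [T [T [F ( [E [T [F false]]] )]] and [F not [F r]]]]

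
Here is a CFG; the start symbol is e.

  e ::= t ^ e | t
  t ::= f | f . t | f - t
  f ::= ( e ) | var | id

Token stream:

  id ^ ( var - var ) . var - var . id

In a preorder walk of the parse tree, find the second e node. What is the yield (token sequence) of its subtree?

[e [t [f id]] ^ [e [t [f ( [e [t [f var] - [t [f var]]]] )] . [t [f var] - [t [f var] . [t [f id]]]]]]]

( var - var ) . var - var . id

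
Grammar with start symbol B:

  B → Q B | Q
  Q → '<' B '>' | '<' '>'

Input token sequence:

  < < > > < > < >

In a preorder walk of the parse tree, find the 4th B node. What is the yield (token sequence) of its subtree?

[B [Q < [B [Q < >]] >] [B [Q < >] [B [Q < >]]]]

< >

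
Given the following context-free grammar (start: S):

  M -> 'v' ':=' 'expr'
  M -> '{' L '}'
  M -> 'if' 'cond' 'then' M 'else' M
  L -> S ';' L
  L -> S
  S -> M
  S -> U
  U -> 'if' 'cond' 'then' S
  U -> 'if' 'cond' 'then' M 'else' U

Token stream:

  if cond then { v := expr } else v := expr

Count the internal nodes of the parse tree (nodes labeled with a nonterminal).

[S [M if cond then [M { [L [S [M v := expr]]] }] else [M v := expr]]]

7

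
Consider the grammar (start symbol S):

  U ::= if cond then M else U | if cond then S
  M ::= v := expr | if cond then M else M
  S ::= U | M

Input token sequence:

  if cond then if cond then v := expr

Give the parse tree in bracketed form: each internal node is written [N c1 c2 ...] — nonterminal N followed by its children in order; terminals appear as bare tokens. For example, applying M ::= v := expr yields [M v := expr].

[S [U if cond then [S [U if cond then [S [M v := expr]]]]]]

S
U
if cond then S
if cond then U
if cond then if cond then S
if cond then if cond then M
if cond then if cond then v := expr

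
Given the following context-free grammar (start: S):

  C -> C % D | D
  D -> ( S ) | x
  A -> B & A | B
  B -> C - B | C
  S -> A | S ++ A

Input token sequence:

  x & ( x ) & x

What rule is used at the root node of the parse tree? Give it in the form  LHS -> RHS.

S -> A

[S [A [B [C [D x]]] & [A [B [C [D ( [S [A [B [C [D x]]]]] )]]] & [A [B [C [D x]]]]]]]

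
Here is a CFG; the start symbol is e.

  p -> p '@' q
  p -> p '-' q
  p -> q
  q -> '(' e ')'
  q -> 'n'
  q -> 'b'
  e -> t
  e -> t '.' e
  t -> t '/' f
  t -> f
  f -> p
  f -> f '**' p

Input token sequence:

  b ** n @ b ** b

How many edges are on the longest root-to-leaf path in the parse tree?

7

[e [t [f [f [f [p [q b]]] ** [p [p [q n]] @ [q b]]] ** [p [q b]]]]]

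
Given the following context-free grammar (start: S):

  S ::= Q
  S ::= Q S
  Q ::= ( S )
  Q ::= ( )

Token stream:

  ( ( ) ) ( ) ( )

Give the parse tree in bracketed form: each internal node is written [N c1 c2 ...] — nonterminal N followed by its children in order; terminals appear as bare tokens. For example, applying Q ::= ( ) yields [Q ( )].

[S [Q ( [S [Q ( )]] )] [S [Q ( )] [S [Q ( )]]]]

S
Q S
( S ) S
( Q ) S
( ( ) ) S
( ( ) ) Q S
( ( ) ) ( ) S
( ( ) ) ( ) Q
( ( ) ) ( ) ( )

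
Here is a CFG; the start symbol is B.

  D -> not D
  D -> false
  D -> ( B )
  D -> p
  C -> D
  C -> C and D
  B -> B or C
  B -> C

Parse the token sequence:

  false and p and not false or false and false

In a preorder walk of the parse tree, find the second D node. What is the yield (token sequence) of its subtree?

p

[B [B [C [C [C [D false]] and [D p]] and [D not [D false]]]] or [C [C [D false]] and [D false]]]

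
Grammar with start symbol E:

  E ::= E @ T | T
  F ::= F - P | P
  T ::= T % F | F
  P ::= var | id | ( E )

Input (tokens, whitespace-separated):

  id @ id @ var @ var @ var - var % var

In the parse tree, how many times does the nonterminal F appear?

7

[E [E [E [E [E [T [F [P id]]]] @ [T [F [P id]]]] @ [T [F [P var]]]] @ [T [F [P var]]]] @ [T [T [F [F [P var]] - [P var]]] % [F [P var]]]]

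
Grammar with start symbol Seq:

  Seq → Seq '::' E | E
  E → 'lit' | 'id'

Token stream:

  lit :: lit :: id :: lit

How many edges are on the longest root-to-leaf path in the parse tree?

[Seq [Seq [Seq [Seq [E lit]] :: [E lit]] :: [E id]] :: [E lit]]

5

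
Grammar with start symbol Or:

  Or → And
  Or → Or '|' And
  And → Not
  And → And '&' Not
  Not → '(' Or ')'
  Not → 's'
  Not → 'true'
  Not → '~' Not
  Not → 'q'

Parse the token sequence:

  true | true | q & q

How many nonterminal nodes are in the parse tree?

11

[Or [Or [Or [And [Not true]]] | [And [Not true]]] | [And [And [Not q]] & [Not q]]]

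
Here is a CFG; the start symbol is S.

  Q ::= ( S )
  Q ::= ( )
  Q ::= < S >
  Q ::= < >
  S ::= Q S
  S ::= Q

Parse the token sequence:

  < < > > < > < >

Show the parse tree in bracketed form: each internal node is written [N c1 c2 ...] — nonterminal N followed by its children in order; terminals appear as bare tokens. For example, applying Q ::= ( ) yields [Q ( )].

S
Q S
< S > S
< Q > S
< < > > S
< < > > Q S
< < > > < > S
< < > > < > Q
< < > > < > < >

[S [Q < [S [Q < >]] >] [S [Q < >] [S [Q < >]]]]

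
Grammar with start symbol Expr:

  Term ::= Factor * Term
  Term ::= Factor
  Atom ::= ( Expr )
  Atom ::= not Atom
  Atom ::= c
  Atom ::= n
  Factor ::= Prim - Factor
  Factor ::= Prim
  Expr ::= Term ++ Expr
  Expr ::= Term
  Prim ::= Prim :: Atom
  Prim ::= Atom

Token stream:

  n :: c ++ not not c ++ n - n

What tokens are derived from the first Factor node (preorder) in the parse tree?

n :: c

[Expr [Term [Factor [Prim [Prim [Atom n]] :: [Atom c]]]] ++ [Expr [Term [Factor [Prim [Atom not [Atom not [Atom c]]]]]] ++ [Expr [Term [Factor [Prim [Atom n]] - [Factor [Prim [Atom n]]]]]]]]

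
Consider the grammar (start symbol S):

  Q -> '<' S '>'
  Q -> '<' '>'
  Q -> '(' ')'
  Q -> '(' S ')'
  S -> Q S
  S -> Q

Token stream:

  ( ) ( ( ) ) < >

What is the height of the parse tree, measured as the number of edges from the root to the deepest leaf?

[S [Q ( )] [S [Q ( [S [Q ( )]] )] [S [Q < >]]]]

5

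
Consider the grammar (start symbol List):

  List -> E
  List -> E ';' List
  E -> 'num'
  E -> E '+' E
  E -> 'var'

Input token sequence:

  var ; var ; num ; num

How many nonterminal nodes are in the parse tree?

8

[List [E var] ; [List [E var] ; [List [E num] ; [List [E num]]]]]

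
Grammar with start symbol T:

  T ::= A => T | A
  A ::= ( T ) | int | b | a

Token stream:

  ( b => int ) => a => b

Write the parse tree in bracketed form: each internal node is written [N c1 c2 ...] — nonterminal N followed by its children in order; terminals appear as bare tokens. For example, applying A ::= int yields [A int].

[T [A ( [T [A b] => [T [A int]]] )] => [T [A a] => [T [A b]]]]

T
A => T
( T ) => T
( A => T ) => T
( b => T ) => T
( b => A ) => T
( b => int ) => T
( b => int ) => A => T
( b => int ) => a => T
( b => int ) => a => A
( b => int ) => a => b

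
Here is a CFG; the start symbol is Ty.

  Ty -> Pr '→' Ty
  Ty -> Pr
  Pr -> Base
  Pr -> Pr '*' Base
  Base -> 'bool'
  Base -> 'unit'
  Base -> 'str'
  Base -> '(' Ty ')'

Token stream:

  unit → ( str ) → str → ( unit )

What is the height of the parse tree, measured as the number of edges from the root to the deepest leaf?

9

[Ty [Pr [Base unit]] → [Ty [Pr [Base ( [Ty [Pr [Base str]]] )]] → [Ty [Pr [Base str]] → [Ty [Pr [Base ( [Ty [Pr [Base unit]]] )]]]]]]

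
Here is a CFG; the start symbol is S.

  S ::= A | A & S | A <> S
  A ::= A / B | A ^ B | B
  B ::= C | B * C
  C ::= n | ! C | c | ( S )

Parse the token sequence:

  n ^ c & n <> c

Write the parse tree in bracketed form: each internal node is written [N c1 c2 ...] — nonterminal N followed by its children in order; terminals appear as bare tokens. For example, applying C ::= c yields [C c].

S
A & S
A ^ B & S
B ^ B & S
C ^ B & S
n ^ B & S
n ^ C & S
n ^ c & S
n ^ c & A <> S
n ^ c & B <> S
n ^ c & C <> S
n ^ c & n <> S
n ^ c & n <> A
n ^ c & n <> B
n ^ c & n <> C
n ^ c & n <> c

[S [A [A [B [C n]]] ^ [B [C c]]] & [S [A [B [C n]]] <> [S [A [B [C c]]]]]]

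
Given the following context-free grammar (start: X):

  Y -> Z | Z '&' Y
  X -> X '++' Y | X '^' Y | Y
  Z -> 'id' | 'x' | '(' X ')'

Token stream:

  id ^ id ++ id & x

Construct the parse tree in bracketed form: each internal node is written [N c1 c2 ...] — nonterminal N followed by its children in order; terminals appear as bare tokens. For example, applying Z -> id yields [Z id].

X
X ++ Y
X ^ Y ++ Y
Y ^ Y ++ Y
Z ^ Y ++ Y
id ^ Y ++ Y
id ^ Z ++ Y
id ^ id ++ Y
id ^ id ++ Z & Y
id ^ id ++ id & Y
id ^ id ++ id & Z
id ^ id ++ id & x

[X [X [X [Y [Z id]]] ^ [Y [Z id]]] ++ [Y [Z id] & [Y [Z x]]]]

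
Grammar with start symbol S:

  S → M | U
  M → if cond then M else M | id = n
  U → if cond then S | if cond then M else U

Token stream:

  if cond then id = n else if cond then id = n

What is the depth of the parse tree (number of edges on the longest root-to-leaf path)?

5

[S [U if cond then [M id = n] else [U if cond then [S [M id = n]]]]]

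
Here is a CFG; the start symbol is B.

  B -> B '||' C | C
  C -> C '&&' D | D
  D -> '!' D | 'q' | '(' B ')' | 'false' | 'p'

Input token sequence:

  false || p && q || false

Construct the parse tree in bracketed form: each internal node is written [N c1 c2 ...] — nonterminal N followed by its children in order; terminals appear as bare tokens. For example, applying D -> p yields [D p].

[B [B [B [C [D false]]] || [C [C [D p]] && [D q]]] || [C [D false]]]

B
B || C
B || C || C
C || C || C
D || C || C
false || C || C
false || C && D || C
false || D && D || C
false || p && D || C
false || p && q || C
false || p && q || D
false || p && q || false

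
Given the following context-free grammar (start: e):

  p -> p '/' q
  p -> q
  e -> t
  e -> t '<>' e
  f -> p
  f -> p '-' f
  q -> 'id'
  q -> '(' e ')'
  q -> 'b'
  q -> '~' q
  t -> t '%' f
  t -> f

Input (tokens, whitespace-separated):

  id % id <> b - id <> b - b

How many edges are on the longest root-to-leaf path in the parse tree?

[e [t [t [f [p [q id]]]] % [f [p [q id]]]] <> [e [t [f [p [q b]] - [f [p [q id]]]]] <> [e [t [f [p [q b]] - [f [p [q b]]]]]]]]

8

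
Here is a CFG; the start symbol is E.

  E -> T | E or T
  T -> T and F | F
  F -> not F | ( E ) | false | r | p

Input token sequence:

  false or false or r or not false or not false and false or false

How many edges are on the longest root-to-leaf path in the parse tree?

8

[E [E [E [E [E [E [T [F false]]] or [T [F false]]] or [T [F r]]] or [T [F not [F false]]]] or [T [T [F not [F false]]] and [F false]]] or [T [F false]]]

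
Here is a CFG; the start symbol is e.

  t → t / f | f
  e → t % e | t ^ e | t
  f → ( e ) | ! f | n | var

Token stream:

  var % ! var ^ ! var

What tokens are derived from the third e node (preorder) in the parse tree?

! var

[e [t [f var]] % [e [t [f ! [f var]]] ^ [e [t [f ! [f var]]]]]]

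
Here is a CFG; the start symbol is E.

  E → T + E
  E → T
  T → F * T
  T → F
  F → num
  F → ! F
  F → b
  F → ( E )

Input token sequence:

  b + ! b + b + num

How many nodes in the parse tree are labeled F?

5

[E [T [F b]] + [E [T [F ! [F b]]] + [E [T [F b]] + [E [T [F num]]]]]]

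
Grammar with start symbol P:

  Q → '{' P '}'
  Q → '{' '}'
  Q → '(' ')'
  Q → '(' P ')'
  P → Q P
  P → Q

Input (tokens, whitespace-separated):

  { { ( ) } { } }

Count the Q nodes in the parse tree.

[P [Q { [P [Q { [P [Q ( )]] }] [P [Q { }]]] }]]

4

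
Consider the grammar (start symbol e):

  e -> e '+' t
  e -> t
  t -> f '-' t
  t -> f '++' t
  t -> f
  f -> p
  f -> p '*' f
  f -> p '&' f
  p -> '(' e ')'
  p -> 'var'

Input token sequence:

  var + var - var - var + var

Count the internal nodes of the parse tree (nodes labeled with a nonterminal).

18

[e [e [e [t [f [p var]]]] + [t [f [p var]] - [t [f [p var]] - [t [f [p var]]]]]] + [t [f [p var]]]]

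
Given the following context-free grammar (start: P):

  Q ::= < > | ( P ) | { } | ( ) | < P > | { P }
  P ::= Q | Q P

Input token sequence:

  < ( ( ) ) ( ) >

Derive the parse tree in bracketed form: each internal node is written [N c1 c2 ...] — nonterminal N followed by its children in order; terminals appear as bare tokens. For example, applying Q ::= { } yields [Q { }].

P
Q
< P >
< Q P >
< ( P ) P >
< ( Q ) P >
< ( ( ) ) P >
< ( ( ) ) Q >
< ( ( ) ) ( ) >

[P [Q < [P [Q ( [P [Q ( )]] )] [P [Q ( )]]] >]]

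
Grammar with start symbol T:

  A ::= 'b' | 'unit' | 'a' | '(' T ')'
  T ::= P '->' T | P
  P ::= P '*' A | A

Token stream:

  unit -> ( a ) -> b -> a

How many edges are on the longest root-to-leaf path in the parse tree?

[T [P [A unit]] -> [T [P [A ( [T [P [A a]]] )]] -> [T [P [A b]] -> [T [P [A a]]]]]]

7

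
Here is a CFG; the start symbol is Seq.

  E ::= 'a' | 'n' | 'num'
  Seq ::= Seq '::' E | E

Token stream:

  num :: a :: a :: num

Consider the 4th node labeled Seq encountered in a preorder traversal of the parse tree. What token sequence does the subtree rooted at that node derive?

num

[Seq [Seq [Seq [Seq [E num]] :: [E a]] :: [E a]] :: [E num]]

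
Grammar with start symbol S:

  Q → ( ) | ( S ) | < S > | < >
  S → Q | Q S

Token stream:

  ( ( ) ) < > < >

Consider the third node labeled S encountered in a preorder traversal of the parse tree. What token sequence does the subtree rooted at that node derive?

< > < >

[S [Q ( [S [Q ( )]] )] [S [Q < >] [S [Q < >]]]]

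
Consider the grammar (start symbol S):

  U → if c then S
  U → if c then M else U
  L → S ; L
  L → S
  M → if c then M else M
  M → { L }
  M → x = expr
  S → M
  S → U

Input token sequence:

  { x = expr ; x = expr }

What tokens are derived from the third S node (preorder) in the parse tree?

x = expr

[S [M { [L [S [M x = expr]] ; [L [S [M x = expr]]]] }]]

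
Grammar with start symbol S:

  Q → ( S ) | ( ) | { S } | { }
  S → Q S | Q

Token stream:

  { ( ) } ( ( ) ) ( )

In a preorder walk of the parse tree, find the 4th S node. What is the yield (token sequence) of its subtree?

( )

[S [Q { [S [Q ( )]] }] [S [Q ( [S [Q ( )]] )] [S [Q ( )]]]]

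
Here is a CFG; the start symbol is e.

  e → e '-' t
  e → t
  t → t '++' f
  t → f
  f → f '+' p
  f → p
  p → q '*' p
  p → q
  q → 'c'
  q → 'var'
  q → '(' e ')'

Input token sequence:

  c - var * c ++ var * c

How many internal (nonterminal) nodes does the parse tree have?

[e [e [t [f [p [q c]]]]] - [t [t [f [p [q var] * [p [q c]]]]] ++ [f [p [q var] * [p [q c]]]]]]

18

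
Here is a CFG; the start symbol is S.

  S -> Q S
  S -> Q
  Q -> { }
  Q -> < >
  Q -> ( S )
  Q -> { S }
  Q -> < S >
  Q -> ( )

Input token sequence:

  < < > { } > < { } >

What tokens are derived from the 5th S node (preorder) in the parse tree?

[S [Q < [S [Q < >] [S [Q { }]]] >] [S [Q < [S [Q { }]] >]]]

{ }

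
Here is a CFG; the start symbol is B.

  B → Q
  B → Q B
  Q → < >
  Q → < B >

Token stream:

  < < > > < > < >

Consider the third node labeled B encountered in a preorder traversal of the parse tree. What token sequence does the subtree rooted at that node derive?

[B [Q < [B [Q < >]] >] [B [Q < >] [B [Q < >]]]]

< > < >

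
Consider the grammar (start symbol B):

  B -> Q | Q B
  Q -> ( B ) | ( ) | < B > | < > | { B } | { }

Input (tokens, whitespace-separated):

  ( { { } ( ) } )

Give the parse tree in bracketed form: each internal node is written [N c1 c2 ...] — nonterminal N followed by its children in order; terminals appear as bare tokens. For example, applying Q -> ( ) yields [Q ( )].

B
Q
( B )
( Q )
( { B } )
( { Q B } )
( { { } B } )
( { { } Q } )
( { { } ( ) } )

[B [Q ( [B [Q { [B [Q { }] [B [Q ( )]]] }]] )]]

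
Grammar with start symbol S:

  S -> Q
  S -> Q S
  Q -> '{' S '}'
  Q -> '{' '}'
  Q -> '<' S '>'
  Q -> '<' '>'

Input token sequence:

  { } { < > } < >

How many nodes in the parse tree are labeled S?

[S [Q { }] [S [Q { [S [Q < >]] }] [S [Q < >]]]]

4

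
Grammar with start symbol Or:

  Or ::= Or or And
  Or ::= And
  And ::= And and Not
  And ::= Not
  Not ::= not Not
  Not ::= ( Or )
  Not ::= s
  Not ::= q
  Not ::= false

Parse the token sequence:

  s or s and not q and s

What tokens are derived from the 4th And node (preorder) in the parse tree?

[Or [Or [And [Not s]]] or [And [And [And [Not s]] and [Not not [Not q]]] and [Not s]]]

s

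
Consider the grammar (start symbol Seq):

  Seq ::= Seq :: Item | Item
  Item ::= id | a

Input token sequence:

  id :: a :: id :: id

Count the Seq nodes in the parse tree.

4

[Seq [Seq [Seq [Seq [Item id]] :: [Item a]] :: [Item id]] :: [Item id]]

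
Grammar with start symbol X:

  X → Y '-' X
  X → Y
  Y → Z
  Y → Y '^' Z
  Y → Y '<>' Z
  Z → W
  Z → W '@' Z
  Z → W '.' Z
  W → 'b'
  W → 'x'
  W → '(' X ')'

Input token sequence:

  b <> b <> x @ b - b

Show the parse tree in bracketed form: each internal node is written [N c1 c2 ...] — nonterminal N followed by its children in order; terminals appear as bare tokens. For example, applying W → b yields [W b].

[X [Y [Y [Y [Z [W b]]] <> [Z [W b]]] <> [Z [W x] @ [Z [W b]]]] - [X [Y [Z [W b]]]]]

X
Y - X
Y <> Z - X
Y <> Z <> Z - X
Z <> Z <> Z - X
W <> Z <> Z - X
b <> Z <> Z - X
b <> W <> Z - X
b <> b <> Z - X
b <> b <> W @ Z - X
b <> b <> x @ Z - X
b <> b <> x @ W - X
b <> b <> x @ b - X
b <> b <> x @ b - Y
b <> b <> x @ b - Z
b <> b <> x @ b - W
b <> b <> x @ b - b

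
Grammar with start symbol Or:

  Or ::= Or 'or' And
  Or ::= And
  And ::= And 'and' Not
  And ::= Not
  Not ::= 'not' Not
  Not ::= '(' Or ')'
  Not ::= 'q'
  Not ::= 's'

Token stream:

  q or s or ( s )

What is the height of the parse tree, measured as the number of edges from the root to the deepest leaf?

[Or [Or [Or [And [Not q]]] or [And [Not s]]] or [And [Not ( [Or [And [Not s]]] )]]]

6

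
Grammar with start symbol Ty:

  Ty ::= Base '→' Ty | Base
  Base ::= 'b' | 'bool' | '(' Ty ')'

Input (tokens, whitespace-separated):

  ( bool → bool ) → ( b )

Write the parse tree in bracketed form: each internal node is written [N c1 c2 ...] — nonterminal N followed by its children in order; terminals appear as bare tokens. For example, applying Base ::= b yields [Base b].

Ty
Base → Ty
( Ty ) → Ty
( Base → Ty ) → Ty
( bool → Ty ) → Ty
( bool → Base ) → Ty
( bool → bool ) → Ty
( bool → bool ) → Base
( bool → bool ) → ( Ty )
( bool → bool ) → ( Base )
( bool → bool ) → ( b )

[Ty [Base ( [Ty [Base bool] → [Ty [Base bool]]] )] → [Ty [Base ( [Ty [Base b]] )]]]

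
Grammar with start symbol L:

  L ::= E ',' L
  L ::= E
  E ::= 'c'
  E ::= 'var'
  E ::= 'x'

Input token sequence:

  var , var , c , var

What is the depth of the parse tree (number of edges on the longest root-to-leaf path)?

[L [E var] , [L [E var] , [L [E c] , [L [E var]]]]]

5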